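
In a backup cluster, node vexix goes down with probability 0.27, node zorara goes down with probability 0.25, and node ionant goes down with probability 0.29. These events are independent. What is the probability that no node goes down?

0.388725

Since the events are independent, P(none) is the product of the individual non-occurrence probabilities.
P(none) = (1 − 0.27) × (1 − 0.25) × (1 − 0.29) = 0.73 × 0.75 × 0.71 = 0.388725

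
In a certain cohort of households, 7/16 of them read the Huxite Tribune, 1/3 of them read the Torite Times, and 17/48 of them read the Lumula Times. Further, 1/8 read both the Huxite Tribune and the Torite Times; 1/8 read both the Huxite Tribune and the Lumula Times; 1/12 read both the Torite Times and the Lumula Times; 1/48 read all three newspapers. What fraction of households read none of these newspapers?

Apply inclusion-exclusion:
P(union) = 7/16 + 1/3 + 17/48 − 1/8 − 1/8 − 1/12 + 1/48 = 13/16
P(none) = 1 − 13/16 = 3/16

3/16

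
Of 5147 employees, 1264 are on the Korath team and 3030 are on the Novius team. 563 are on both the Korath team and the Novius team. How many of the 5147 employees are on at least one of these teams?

Using inclusion–exclusion:
|at least one| = 1264 + 3030 − 563 = 3731

3731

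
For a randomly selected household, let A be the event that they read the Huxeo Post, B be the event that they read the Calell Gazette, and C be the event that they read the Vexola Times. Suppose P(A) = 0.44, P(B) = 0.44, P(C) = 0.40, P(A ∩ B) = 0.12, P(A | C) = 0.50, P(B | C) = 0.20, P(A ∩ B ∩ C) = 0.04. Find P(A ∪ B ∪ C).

P(A ∩ C) = P(C)·P(A|C) = 0.40 × 0.50 = 0.20
P(B ∩ C) = P(C)·P(B|C) = 0.40 × 0.20 = 0.08
By inclusion-exclusion,
P(A ∪ B ∪ C) = 0.44 + 0.44 + 0.40 − 0.12 − 0.20 − 0.08 + 0.04 = 0.92

0.92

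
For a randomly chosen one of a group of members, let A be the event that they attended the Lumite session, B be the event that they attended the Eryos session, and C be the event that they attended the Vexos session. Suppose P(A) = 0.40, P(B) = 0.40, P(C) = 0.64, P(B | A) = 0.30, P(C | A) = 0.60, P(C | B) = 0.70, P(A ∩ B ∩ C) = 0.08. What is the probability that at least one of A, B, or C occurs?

0.88

P(A ∩ B) = P(A)·P(B|A) = 0.40 × 0.30 = 0.12
P(A ∩ C) = P(A)·P(C|A) = 0.40 × 0.60 = 0.24
P(B ∩ C) = P(B)·P(C|B) = 0.40 × 0.70 = 0.28
Inclusion–exclusion gives
P(A ∪ B ∪ C) = 0.40 + 0.40 + 0.64 − 0.12 − 0.24 − 0.28 + 0.08 = 0.88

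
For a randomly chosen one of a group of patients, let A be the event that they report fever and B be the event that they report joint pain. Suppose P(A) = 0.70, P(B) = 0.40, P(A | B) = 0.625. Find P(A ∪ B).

P(A ∩ B) = P(B)·P(A|B) = 0.40 × 0.625 = 0.25
By inclusion-exclusion,
P(A ∪ B) = 0.70 + 0.40 − 0.25 = 0.85

0.85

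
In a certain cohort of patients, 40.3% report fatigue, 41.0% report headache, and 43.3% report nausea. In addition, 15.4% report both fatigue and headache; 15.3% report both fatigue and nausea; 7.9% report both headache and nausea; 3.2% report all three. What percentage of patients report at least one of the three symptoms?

P(at least one) = 40.3 + 41.0 + 43.3 − 15.4 − 15.3 − 7.9 + 3.2 = 89.2%

89.2%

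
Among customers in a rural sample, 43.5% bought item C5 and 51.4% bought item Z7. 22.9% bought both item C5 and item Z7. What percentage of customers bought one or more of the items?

72.0%

P(at least one) = 43.5 + 51.4 − 22.9 = 72.0%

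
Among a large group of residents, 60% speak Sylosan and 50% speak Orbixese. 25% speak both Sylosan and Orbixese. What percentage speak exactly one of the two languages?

60%

Using the inclusion–exclusion count for exactly one event:
P(exactly one) = 60 + 50 − 2·25 = 60%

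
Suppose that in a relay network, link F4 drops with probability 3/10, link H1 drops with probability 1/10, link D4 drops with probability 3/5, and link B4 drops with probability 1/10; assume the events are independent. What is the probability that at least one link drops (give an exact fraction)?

1933/2500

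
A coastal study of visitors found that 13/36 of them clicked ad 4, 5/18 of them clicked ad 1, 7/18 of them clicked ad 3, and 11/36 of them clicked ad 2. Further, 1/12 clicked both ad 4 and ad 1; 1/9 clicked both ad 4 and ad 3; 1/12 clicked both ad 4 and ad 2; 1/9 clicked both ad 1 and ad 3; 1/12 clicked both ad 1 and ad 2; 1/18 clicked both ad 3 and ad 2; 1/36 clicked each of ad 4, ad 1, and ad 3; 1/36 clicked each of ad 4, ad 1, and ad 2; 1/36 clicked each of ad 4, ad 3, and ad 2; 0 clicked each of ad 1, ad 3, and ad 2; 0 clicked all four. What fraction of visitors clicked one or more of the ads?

By inclusion-exclusion,
P(≥1) = 13/36 + 5/18 + 7/18 + 11/36 − 1/12 − 1/9 − 1/12 − 1/9 − 1/12 − 1/18 + 1/36 + 1/36 + 1/36 + 0 − 0 = 8/9

8/9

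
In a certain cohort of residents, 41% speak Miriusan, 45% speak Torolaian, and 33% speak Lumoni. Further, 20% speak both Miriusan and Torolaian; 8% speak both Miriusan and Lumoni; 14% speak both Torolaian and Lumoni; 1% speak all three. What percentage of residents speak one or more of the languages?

Using inclusion–exclusion:
P(union) = 41 + 45 + 33 − 20 − 8 − 14 + 1 = 78%

78%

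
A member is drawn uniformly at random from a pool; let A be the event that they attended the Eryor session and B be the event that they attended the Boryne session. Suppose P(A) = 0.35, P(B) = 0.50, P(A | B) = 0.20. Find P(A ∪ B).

0.75

P(A ∩ B) = P(B)·P(A|B) = 0.50 × 0.20 = 0.10
Inclusion–exclusion gives
P(A ∪ B) = 0.35 + 0.50 − 0.10 = 0.75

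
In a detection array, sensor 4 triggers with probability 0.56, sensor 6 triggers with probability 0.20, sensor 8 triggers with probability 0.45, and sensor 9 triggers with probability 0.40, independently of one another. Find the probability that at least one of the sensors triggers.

P(none) = (1 − 0.56) × (1 − 0.20) × (1 − 0.45) × (1 − 0.40) = 0.44 × 0.80 × 0.55 × 0.60 = 0.11616
P(at least one) = 1 − 0.11616 = 0.88384

0.88384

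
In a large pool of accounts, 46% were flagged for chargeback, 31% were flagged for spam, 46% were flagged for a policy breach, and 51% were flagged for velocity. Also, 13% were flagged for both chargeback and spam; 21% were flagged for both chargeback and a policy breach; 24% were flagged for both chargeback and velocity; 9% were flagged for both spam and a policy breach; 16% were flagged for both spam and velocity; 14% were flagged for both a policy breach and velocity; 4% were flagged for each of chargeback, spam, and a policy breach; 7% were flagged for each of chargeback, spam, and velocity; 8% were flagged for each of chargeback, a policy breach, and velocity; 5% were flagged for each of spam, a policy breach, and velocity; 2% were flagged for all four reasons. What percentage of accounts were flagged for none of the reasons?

By inclusion-exclusion,
P(at least one) = 46 + 31 + 46 + 51 − 13 − 21 − 24 − 9 − 16 − 14 + 4 + 7 + 8 + 5 − 2 = 99%
P(none) = 100% − 99% = 1%

1%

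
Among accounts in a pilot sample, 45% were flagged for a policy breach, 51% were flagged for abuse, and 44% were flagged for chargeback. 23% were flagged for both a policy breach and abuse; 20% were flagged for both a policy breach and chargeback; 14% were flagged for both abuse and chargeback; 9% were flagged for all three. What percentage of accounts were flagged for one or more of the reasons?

Inclusion–exclusion gives
P(≥1) = 45 + 51 + 44 − 23 − 20 − 14 + 9 = 92%

92%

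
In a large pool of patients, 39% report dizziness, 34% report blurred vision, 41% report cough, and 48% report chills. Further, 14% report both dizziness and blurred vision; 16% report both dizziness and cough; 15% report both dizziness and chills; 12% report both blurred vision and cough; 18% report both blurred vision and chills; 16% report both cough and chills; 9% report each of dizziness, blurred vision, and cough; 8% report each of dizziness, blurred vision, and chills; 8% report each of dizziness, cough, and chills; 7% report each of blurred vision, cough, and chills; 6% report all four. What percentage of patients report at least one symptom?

P(at least one) = 39 + 34 + 41 + 48 − 14 − 16 − 15 − 12 − 18 − 16 + 9 + 8 + 8 + 7 − 6 = 97%

97%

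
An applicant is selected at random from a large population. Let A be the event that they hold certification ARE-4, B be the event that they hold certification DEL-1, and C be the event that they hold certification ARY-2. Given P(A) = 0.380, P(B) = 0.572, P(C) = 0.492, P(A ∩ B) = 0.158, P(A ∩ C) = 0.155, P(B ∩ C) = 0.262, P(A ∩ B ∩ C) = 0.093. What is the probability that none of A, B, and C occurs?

Apply inclusion-exclusion:
P(A ∪ B ∪ C) = 0.380 + 0.572 + 0.492 − 0.158 − 0.155 − 0.262 + 0.093 = 0.962
P(none) = 1 − 0.962 = 0.038

0.038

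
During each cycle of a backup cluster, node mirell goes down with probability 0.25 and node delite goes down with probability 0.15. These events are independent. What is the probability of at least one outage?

0.3625

P(none) = (1 − 0.25) × (1 − 0.15) = 0.75 × 0.85 = 0.6375
P(at least one) = 1 − 0.6375 = 0.3625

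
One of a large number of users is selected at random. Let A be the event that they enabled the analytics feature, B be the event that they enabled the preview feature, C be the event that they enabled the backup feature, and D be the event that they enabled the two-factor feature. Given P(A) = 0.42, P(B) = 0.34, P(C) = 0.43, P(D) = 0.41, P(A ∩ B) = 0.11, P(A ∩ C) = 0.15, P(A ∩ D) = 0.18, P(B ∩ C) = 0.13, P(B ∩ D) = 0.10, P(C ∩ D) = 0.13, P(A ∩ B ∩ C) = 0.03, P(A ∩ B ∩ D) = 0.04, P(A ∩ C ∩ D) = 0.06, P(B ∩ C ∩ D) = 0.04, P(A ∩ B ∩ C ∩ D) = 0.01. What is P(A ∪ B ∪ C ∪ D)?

P(A ∪ B ∪ C ∪ D) = 0.42 + 0.34 + 0.43 + 0.41 − 0.11 − 0.15 − 0.18 − 0.13 − 0.10 − 0.13 + 0.03 + 0.04 + 0.06 + 0.04 − 0.01 = 0.96

0.96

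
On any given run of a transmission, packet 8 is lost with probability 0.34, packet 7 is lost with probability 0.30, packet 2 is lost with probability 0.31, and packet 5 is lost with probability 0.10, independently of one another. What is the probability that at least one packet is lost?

Independence gives P(none) = ∏(1 − pᵢ).
P(none) = (1 − 0.34) × (1 − 0.30) × (1 − 0.31) × (1 − 0.10) = 0.66 × 0.70 × 0.69 × 0.90 = 0.286902
P(at least one) = 1 − 0.286902 = 0.713098

0.713098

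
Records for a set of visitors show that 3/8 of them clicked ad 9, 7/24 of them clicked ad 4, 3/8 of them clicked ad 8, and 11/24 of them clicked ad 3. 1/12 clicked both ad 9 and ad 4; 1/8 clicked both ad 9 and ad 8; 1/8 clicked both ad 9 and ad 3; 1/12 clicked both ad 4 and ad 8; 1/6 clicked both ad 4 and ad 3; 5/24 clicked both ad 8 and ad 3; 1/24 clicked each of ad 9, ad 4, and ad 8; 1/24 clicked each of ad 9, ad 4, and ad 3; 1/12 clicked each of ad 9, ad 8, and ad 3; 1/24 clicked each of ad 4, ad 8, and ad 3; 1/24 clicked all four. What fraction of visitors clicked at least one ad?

P(union) = 3/8 + 7/24 + 3/8 + 11/24 − 1/12 − 1/8 − 1/8 − 1/12 − 1/6 − 5/24 + 1/24 + 1/24 + 1/12 + 1/24 − 1/24 = 7/8

7/8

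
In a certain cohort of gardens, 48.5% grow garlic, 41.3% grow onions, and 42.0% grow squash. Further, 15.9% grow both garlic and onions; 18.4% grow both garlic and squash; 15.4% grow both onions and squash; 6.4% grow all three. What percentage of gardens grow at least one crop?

88.5%

By inclusion-exclusion,
P(union) = 48.5 + 41.3 + 42.0 − 15.9 − 18.4 − 15.4 + 6.4 = 88.5%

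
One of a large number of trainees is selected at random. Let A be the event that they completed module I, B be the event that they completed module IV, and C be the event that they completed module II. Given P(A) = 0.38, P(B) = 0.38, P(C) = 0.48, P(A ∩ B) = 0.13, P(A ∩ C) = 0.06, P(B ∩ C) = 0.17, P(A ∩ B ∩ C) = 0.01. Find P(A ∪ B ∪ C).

0.89

By inclusion–exclusion:
P(A ∪ B ∪ C) = 0.38 + 0.38 + 0.48 − 0.13 − 0.06 − 0.17 + 0.01 = 0.89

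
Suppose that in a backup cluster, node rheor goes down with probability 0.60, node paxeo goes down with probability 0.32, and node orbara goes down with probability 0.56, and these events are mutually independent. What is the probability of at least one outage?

0.88032

P(none) = (1 − 0.60) × (1 − 0.32) × (1 − 0.56) = 0.40 × 0.68 × 0.44 = 0.11968
P(at least one) = 1 − 0.11968 = 0.88032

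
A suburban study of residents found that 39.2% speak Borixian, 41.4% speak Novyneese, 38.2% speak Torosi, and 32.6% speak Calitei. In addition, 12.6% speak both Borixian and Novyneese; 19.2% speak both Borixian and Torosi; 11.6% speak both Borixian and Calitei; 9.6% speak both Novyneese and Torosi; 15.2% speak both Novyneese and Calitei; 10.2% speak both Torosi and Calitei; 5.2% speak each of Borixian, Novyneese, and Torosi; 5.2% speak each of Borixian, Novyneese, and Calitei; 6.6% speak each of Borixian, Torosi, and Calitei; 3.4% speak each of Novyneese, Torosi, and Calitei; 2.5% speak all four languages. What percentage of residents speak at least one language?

90.9%

P(union) = 39.2 + 41.4 + 38.2 + 32.6 − 12.6 − 19.2 − 11.6 − 9.6 − 15.2 − 10.2 + 5.2 + 5.2 + 6.6 + 3.4 − 2.5 = 90.9%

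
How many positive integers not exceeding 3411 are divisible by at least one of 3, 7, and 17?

1137 + 487 + 200 − 162 − 66 − 28 + 9 = 1577

1577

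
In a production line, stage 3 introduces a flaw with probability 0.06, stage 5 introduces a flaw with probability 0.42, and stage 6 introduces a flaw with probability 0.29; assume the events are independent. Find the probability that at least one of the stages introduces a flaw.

0.612908

P(none) = (1 − 0.06) × (1 − 0.42) × (1 − 0.29) = 0.94 × 0.58 × 0.71 = 0.387092
P(at least one) = 1 − 0.387092 = 0.612908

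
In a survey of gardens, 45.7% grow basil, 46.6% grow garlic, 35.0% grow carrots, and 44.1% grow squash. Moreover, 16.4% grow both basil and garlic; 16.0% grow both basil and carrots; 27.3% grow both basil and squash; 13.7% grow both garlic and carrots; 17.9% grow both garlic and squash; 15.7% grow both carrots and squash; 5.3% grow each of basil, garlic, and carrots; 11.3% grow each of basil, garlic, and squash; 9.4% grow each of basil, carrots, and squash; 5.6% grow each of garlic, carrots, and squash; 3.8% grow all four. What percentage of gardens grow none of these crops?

7.8%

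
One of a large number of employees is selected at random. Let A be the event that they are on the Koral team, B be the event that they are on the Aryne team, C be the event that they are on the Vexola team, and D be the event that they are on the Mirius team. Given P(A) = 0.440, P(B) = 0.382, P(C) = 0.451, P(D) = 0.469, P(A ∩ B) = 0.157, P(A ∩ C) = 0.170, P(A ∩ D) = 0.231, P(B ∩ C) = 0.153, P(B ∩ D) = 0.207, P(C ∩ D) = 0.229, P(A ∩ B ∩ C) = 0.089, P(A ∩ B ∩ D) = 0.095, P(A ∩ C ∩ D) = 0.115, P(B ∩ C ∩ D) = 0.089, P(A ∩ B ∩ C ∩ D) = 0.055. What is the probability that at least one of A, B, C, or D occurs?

By inclusion–exclusion:
P(A ∪ B ∪ C ∪ D) = 0.440 + 0.382 + 0.451 + 0.469 − 0.157 − 0.170 − 0.231 − 0.153 − 0.207 − 0.229 + 0.089 + 0.095 + 0.115 + 0.089 − 0.055 = 0.928

0.928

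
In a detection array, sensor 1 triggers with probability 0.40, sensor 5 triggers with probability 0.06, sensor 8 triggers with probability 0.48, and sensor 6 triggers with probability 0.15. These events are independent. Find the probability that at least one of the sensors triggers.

P(none) = (1 − 0.40) × (1 − 0.06) × (1 − 0.48) × (1 − 0.15) = 0.60 × 0.94 × 0.52 × 0.85 = 0.249288
P(at least one) = 1 − 0.249288 = 0.750712

0.750712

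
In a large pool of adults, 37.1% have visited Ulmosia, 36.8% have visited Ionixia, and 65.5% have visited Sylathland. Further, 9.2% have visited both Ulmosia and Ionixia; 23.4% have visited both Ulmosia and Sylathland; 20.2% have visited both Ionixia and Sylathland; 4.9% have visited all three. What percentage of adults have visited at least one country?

Apply inclusion-exclusion:
P(union) = 37.1 + 36.8 + 65.5 − 9.2 − 23.4 − 20.2 + 4.9 = 91.5%

91.5%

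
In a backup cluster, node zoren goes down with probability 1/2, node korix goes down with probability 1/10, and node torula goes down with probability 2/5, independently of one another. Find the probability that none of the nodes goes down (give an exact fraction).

27/100

P(none) = (1 − 1/2) × (1 − 1/10) × (1 − 2/5) = 1/2 × 9/10 × 3/5 = 27/100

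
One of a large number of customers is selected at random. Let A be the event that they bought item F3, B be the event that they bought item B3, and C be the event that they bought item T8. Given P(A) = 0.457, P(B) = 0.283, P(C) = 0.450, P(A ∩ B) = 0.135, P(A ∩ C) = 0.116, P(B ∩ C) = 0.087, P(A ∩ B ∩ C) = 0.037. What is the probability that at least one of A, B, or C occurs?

P(A ∪ B ∪ C) = 0.457 + 0.283 + 0.450 − 0.135 − 0.116 − 0.087 + 0.037 = 0.889

0.889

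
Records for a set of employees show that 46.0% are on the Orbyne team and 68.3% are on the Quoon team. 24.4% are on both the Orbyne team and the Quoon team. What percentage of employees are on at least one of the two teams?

By inclusion–exclusion:
P(≥1) = 46.0 + 68.3 − 24.4 = 89.9%

89.9%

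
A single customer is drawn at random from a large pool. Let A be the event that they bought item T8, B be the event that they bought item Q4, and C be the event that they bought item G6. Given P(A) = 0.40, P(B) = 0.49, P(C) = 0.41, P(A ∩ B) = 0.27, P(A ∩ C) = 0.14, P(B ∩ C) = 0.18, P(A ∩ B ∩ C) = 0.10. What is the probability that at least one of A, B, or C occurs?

0.81

Apply inclusion-exclusion:
P(A ∪ B ∪ C) = 0.40 + 0.49 + 0.41 − 0.27 − 0.14 − 0.18 + 0.10 = 0.81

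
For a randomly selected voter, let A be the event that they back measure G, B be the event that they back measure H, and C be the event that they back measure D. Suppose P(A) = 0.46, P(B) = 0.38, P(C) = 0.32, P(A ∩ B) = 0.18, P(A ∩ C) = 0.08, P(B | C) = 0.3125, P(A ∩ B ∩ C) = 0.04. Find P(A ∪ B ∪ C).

0.84

P(B ∩ C) = P(C)·P(B|C) = 0.32 × 0.3125 = 0.10
By inclusion-exclusion,
P(A ∪ B ∪ C) = 0.46 + 0.38 + 0.32 − 0.18 − 0.08 − 0.10 + 0.04 = 0.84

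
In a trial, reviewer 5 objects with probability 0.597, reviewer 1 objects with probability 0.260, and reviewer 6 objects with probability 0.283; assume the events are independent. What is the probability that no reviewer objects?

Since the events are independent, P(none) is the product of the individual non-occurrence probabilities.
P(none) = (1 − 0.597) × (1 − 0.260) × (1 − 0.283) = 0.403 × 0.740 × 0.717 = 0.21382374

0.21382374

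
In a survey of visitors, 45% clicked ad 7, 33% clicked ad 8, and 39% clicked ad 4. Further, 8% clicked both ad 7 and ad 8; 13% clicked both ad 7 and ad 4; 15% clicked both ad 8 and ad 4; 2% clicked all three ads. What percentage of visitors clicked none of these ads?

17%

By inclusion-exclusion,
P(at least one) = 45 + 33 + 39 − 8 − 13 − 15 + 2 = 83%
P(none) = 100% − 83% = 17%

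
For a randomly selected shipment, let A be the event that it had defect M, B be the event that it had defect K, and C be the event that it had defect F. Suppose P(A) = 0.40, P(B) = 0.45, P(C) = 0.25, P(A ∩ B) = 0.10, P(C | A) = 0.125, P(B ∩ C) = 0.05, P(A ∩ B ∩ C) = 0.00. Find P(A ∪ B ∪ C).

0.90

P(A ∩ C) = P(A)·P(C|A) = 0.40 × 0.125 = 0.05
Inclusion–exclusion gives
P(A ∪ B ∪ C) = 0.40 + 0.45 + 0.25 − 0.10 − 0.05 − 0.05 + 0.00 = 0.90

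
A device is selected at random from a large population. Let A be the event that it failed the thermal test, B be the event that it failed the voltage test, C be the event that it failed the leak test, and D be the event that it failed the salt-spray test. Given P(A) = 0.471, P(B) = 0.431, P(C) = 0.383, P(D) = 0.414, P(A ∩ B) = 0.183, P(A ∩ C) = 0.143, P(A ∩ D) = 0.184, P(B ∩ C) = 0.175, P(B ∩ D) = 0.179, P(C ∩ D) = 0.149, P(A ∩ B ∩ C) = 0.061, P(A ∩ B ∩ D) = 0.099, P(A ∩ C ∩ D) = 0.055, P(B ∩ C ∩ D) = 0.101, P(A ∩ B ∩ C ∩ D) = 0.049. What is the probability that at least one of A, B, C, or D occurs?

0.953

Inclusion–exclusion gives
P(A ∪ B ∪ C ∪ D) = 0.471 + 0.431 + 0.383 + 0.414 − 0.183 − 0.143 − 0.184 − 0.175 − 0.179 − 0.149 + 0.061 + 0.099 + 0.055 + 0.101 − 0.049 = 0.953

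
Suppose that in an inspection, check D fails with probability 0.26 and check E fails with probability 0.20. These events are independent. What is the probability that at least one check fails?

0.408

P(none) = (1 − 0.26) × (1 − 0.20) = 0.74 × 0.80 = 0.592
P(at least one) = 1 − 0.592 = 0.408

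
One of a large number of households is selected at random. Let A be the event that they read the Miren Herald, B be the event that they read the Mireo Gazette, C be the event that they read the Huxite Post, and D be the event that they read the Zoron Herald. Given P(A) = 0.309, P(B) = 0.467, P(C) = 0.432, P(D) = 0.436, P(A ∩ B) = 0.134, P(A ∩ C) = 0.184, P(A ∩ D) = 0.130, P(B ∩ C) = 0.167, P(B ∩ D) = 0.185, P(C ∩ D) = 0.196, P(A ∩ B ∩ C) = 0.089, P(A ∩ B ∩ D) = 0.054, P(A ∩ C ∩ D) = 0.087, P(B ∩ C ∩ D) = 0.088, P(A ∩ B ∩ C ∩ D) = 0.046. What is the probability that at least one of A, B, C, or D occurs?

0.920

By inclusion–exclusion:
P(A ∪ B ∪ C ∪ D) = 0.309 + 0.467 + 0.432 + 0.436 − 0.134 − 0.184 − 0.130 − 0.167 − 0.185 − 0.196 + 0.089 + 0.054 + 0.087 + 0.088 − 0.046 = 0.920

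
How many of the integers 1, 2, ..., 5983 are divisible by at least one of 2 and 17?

⌊5983/2⌋ + ⌊5983/17⌋ − ⌊5983/34⌋ = 2991 + 351 − 175 = 3167

3167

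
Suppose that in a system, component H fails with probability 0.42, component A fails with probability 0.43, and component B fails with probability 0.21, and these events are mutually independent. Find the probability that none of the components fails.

P(none) = (1 − 0.42) × (1 − 0.43) × (1 − 0.21) = 0.58 × 0.57 × 0.79 = 0.261174

0.261174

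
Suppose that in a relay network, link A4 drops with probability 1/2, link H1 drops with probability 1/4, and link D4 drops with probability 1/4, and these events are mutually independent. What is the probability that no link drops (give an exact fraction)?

9/32

P(none) = (1 − 1/2) × (1 − 1/4) × (1 − 1/4) = 1/2 × 3/4 × 3/4 = 9/32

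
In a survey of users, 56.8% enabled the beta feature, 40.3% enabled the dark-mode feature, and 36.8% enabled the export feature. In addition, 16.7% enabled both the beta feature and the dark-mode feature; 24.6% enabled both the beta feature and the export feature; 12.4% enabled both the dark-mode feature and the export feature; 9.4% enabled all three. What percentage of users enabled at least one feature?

By inclusion–exclusion:
P(union) = 56.8 + 40.3 + 36.8 − 16.7 − 24.6 − 12.4 + 9.4 = 89.6%

89.6%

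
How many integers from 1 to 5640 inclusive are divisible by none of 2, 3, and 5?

1504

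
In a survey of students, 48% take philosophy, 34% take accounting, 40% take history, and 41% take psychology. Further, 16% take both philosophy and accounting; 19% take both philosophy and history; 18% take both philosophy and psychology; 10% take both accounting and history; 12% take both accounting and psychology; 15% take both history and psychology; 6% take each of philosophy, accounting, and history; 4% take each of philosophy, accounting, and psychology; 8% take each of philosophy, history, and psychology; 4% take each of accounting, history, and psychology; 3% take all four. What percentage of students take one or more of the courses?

92%

By inclusion–exclusion:
P(≥1) = 48 + 34 + 40 + 41 − 16 − 19 − 18 − 10 − 12 − 15 + 6 + 4 + 8 + 4 − 3 = 92%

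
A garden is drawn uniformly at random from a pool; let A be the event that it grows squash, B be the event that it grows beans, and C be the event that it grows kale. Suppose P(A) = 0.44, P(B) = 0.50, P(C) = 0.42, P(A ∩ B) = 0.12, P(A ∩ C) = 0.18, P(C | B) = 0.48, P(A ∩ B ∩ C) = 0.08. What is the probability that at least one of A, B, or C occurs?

0.90

P(B ∩ C) = P(B)·P(C|B) = 0.50 × 0.48 = 0.24
By inclusion–exclusion:
P(A ∪ B ∪ C) = 0.44 + 0.50 + 0.42 − 0.12 − 0.18 − 0.24 + 0.08 = 0.90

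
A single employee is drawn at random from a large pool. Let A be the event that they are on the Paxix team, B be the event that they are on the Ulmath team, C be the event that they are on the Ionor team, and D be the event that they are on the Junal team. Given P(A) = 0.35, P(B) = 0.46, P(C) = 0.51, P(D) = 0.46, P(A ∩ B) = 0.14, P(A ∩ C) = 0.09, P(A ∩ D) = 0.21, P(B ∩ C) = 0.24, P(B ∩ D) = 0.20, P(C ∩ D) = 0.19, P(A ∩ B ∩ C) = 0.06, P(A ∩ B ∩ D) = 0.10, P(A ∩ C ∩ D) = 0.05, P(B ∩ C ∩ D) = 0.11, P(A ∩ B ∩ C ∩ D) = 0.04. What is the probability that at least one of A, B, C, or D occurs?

0.99

Using inclusion–exclusion:
P(A ∪ B ∪ C ∪ D) = 0.35 + 0.46 + 0.51 + 0.46 − 0.14 − 0.09 − 0.21 − 0.24 − 0.20 − 0.19 + 0.06 + 0.10 + 0.05 + 0.11 − 0.04 = 0.99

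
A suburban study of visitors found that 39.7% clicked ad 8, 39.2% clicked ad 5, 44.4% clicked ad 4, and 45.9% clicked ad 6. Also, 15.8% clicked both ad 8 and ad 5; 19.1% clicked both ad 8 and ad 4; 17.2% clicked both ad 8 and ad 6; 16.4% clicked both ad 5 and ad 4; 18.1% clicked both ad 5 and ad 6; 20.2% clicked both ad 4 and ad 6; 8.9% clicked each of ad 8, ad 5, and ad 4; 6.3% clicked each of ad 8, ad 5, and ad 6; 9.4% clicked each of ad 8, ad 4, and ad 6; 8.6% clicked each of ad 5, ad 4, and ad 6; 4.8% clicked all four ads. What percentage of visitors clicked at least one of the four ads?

Inclusion–exclusion gives
P(union) = 39.7 + 39.2 + 44.4 + 45.9 − 15.8 − 19.1 − 17.2 − 16.4 − 18.1 − 20.2 + 8.9 + 6.3 + 9.4 + 8.6 − 4.8 = 90.8%

90.8%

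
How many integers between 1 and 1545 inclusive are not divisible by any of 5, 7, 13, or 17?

By inclusion–exclusion:
309 + 220 + 118 + 90 − 44 − 23 − 18 − 16 − 12 − 6 + 3 + 2 + 1 + 0 − 0 = 624
1545 − 624 = 921

921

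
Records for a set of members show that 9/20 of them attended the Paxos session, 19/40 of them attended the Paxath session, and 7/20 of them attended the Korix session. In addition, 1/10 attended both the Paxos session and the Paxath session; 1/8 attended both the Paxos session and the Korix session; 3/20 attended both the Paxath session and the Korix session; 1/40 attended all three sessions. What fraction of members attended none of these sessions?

3/40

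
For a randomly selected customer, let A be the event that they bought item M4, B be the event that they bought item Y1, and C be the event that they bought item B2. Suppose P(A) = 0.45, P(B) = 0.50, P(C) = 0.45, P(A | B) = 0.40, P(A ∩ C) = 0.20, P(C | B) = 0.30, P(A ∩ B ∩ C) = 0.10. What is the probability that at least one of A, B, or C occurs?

0.95

P(A ∩ B) = P(B)·P(A|B) = 0.50 × 0.40 = 0.20
P(B ∩ C) = P(B)·P(C|B) = 0.50 × 0.30 = 0.15
P(A ∪ B ∪ C) = 0.45 + 0.50 + 0.45 − 0.20 − 0.20 − 0.15 + 0.10 = 0.95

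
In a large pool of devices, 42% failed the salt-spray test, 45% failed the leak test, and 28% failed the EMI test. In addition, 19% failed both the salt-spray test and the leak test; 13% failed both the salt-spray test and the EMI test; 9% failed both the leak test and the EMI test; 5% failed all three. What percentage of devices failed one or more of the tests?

P(union) = 42 + 45 + 28 − 19 − 13 − 9 + 5 = 79%

79%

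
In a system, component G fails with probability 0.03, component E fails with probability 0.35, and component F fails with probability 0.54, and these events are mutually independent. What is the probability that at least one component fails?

0.70997

P(none) = (1 − 0.03) × (1 − 0.35) × (1 − 0.54) = 0.97 × 0.65 × 0.46 = 0.29003
P(at least one) = 1 − 0.29003 = 0.70997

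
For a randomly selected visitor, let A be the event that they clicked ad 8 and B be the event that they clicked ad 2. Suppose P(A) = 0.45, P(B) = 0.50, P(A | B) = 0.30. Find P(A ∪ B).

0.80

P(A ∩ B) = P(B)·P(A|B) = 0.50 × 0.30 = 0.15
Apply inclusion-exclusion:
P(A ∪ B) = 0.45 + 0.50 − 0.15 = 0.80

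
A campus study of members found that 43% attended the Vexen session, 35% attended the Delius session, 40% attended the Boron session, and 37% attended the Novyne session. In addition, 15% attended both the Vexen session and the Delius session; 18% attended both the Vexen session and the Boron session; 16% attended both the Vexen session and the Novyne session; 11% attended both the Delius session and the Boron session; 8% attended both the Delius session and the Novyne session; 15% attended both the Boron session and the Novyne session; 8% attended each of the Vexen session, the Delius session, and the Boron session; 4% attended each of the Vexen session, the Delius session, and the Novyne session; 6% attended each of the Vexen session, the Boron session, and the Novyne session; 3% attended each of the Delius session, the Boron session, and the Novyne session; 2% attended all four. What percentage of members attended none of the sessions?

P(≥1) = 43 + 35 + 40 + 37 − 15 − 18 − 16 − 11 − 8 − 15 + 8 + 4 + 6 + 3 − 2 = 91%
P(none) = 100% − 91% = 9%

9%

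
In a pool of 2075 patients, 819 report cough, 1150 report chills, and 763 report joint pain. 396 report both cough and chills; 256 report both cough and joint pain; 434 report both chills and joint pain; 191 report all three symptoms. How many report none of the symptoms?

238

By inclusion-exclusion,
|union| = 819 + 1150 + 763 − 396 − 256 − 434 + 191 = 1837
None: 2075 − 1837 = 238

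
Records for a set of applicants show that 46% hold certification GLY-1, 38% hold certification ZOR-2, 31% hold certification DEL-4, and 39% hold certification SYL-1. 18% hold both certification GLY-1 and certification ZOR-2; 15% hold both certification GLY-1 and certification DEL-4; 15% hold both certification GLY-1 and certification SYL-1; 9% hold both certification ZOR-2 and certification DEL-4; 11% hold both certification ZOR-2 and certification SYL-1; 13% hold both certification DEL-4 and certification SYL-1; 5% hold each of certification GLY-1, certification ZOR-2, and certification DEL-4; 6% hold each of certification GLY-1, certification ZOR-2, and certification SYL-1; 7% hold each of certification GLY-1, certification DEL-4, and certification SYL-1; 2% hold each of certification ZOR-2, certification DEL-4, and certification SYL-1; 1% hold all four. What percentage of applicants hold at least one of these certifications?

Apply inclusion-exclusion:
P(union) = 46 + 38 + 31 + 39 − 18 − 15 − 15 − 9 − 11 − 13 + 5 + 6 + 7 + 2 − 1 = 92%

92%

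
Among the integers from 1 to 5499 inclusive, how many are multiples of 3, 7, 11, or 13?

floor(5499/3) + floor(5499/7) + floor(5499/11) + floor(5499/13) − floor(5499/21) − floor(5499/33) − floor(5499/39) − floor(5499/77) − floor(5499/91) − floor(5499/143) + floor(5499/231) + floor(5499/273) + floor(5499/429) + floor(5499/1001) − floor(5499/3003) = 1833 + 785 + 499 + 423 − 261 − 166 − 141 − 71 − 60 − 38 + 23 + 20 + 12 + 5 − 1 = 2862

2862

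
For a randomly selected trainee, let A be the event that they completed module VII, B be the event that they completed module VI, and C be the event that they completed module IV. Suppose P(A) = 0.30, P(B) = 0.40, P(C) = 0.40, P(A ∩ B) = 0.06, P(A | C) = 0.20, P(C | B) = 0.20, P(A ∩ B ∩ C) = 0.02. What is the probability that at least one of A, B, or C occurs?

0.90

P(A ∩ C) = P(C)·P(A|C) = 0.40 × 0.20 = 0.08
P(B ∩ C) = P(B)·P(C|B) = 0.40 × 0.20 = 0.08
Apply inclusion-exclusion:
P(A ∪ B ∪ C) = 0.30 + 0.40 + 0.40 − 0.06 − 0.08 − 0.08 + 0.02 = 0.90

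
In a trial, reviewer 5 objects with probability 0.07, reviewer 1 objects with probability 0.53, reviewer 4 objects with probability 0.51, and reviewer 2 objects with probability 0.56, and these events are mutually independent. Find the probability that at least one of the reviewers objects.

0.90576124

P(none) = (1 − 0.07) × (1 − 0.53) × (1 − 0.51) × (1 − 0.56) = 0.93 × 0.47 × 0.49 × 0.44 = 0.09423876
P(at least one) = 1 − 0.09423876 = 0.90576124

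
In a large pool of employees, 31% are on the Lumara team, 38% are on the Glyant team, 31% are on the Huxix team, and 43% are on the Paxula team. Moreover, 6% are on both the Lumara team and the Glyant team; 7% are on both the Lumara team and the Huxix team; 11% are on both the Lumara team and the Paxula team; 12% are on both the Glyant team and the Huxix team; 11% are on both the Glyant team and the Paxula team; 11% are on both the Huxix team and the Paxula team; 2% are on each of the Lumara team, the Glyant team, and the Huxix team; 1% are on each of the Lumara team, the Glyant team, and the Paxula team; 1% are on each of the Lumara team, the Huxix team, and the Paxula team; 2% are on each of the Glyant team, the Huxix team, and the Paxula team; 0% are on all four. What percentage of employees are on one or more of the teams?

Using inclusion–exclusion:
P(≥1) = 31 + 38 + 31 + 43 − 6 − 7 − 11 − 12 − 11 − 11 + 2 + 1 + 1 + 2 − 0 = 91%

91%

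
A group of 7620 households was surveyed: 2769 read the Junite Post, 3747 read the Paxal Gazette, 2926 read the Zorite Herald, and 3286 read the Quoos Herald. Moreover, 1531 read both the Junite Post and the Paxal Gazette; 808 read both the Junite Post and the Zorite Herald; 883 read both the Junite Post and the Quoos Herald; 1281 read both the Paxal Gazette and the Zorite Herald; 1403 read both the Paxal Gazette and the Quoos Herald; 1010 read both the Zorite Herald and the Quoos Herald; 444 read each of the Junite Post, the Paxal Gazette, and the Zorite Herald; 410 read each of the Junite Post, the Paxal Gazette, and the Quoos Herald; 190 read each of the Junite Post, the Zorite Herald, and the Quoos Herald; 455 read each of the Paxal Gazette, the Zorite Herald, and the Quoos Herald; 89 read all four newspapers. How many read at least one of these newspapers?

7222

|at least one| = 2769 + 3747 + 2926 + 3286 − 1531 − 808 − 883 − 1281 − 1403 − 1010 + 444 + 410 + 190 + 455 − 89 = 7222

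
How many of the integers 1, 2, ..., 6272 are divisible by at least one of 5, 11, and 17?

Apply inclusion-exclusion:
1254 + 570 + 368 − 114 − 73 − 33 + 6 = 1978

1978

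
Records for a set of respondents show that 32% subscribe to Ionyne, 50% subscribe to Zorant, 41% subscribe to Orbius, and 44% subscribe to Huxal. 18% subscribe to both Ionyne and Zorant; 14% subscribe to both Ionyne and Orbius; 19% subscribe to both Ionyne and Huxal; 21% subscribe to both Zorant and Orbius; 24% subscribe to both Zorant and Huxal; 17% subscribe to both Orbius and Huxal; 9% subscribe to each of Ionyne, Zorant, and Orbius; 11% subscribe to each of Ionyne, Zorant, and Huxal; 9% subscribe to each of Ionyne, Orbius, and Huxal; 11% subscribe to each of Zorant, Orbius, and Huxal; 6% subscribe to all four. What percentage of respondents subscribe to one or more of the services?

88%

P(≥1) = 32 + 50 + 41 + 44 − 18 − 14 − 19 − 21 − 24 − 17 + 9 + 11 + 9 + 11 − 6 = 88%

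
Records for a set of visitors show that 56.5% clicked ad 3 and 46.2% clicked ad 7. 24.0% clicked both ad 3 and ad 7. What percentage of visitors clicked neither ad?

21.3%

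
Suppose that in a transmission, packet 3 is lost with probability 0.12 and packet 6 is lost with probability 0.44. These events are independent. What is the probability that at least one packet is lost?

0.5072

Since the events are independent, P(none) is the product of the individual non-occurrence probabilities.
P(none) = (1 − 0.12) × (1 − 0.44) = 0.88 × 0.56 = 0.4928
P(at least one) = 1 − 0.4928 = 0.5072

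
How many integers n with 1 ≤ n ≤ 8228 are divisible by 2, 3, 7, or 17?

⌊8228/2⌋ + ⌊8228/3⌋ + ⌊8228/7⌋ + ⌊8228/17⌋ − ⌊8228/6⌋ − ⌊8228/14⌋ − ⌊8228/34⌋ − ⌊8228/21⌋ − ⌊8228/51⌋ − ⌊8228/119⌋ + ⌊8228/42⌋ + ⌊8228/102⌋ + ⌊8228/238⌋ + ⌊8228/357⌋ − ⌊8228/714⌋ = 4114 + 2742 + 1175 + 484 − 1371 − 587 − 242 − 391 − 161 − 69 + 195 + 80 + 34 + 23 − 11 = 6015

6015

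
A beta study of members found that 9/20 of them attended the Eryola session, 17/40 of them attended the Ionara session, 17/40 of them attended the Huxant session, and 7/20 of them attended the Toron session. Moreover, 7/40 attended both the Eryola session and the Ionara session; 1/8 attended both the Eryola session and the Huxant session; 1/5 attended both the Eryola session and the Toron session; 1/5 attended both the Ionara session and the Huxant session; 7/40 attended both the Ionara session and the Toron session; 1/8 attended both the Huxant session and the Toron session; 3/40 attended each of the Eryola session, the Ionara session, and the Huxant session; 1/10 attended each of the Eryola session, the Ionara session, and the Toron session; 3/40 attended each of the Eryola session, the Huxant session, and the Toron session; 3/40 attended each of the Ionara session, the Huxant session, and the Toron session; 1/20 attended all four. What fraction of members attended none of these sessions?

3/40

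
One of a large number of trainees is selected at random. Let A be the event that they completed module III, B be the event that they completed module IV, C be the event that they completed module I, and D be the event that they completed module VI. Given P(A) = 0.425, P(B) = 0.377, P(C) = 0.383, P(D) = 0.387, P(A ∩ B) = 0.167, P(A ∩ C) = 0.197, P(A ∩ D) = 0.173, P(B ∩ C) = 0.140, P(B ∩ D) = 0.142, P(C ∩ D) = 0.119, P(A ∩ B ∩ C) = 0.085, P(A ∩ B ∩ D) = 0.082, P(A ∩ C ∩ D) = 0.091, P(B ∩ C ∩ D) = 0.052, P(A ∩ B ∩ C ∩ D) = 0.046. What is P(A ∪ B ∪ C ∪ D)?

P(A ∪ B ∪ C ∪ D) = 0.425 + 0.377 + 0.383 + 0.387 − 0.167 − 0.197 − 0.173 − 0.140 − 0.142 − 0.119 + 0.085 + 0.082 + 0.091 + 0.052 − 0.046 = 0.898

0.898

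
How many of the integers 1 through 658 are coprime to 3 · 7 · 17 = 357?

354

219 + 94 + 38 − 31 − 12 − 5 + 1 = 304
658 − 304 = 354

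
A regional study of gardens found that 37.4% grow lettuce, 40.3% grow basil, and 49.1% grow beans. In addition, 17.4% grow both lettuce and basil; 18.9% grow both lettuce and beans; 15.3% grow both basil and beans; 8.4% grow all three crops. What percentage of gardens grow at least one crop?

P(≥1) = 37.4 + 40.3 + 49.1 − 17.4 − 18.9 − 15.3 + 8.4 = 83.6%

83.6%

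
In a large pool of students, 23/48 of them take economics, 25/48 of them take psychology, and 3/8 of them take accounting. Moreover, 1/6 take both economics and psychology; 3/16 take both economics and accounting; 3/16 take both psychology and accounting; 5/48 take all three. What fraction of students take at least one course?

Inclusion–exclusion gives
P(at least one) = 23/48 + 25/48 + 3/8 − 1/6 − 3/16 − 3/16 + 5/48 = 15/16

15/16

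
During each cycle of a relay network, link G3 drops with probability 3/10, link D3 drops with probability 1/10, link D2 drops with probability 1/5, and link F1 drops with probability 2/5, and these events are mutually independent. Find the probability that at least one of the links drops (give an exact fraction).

P(none) = (1 − 3/10) × (1 − 1/10) × (1 − 1/5) × (1 − 2/5) = 7/10 × 9/10 × 4/5 × 3/5 = 189/625
P(at least one) = 1 − 189/625 = 436/625

436/625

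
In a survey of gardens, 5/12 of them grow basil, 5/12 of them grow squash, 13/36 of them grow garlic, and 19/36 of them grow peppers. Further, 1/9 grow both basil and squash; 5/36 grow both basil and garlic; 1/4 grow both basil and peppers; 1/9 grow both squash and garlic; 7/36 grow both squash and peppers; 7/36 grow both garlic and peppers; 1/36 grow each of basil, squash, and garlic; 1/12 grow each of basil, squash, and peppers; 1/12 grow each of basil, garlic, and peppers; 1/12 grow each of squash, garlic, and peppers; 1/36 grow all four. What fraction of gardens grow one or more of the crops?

35/36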